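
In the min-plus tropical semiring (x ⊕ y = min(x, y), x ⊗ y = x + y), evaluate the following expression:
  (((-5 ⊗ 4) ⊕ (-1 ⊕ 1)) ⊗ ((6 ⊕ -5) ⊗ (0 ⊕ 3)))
(((-5 ⊗ 4) ⊕ (-1 ⊕ 1)) ⊗ ((6 ⊕ -5) ⊗ (0 ⊕ 3))) = -6

Expand innermost to outermost. Recall ⊕ takes the minimum of its arguments and ⊗ takes their sum. Working out the expression (((-5 ⊗ 4) ⊕ (-1 ⊕ 1)) ⊗ ((6 ⊕ -5) ⊗ (0 ⊕ 3))) gives -6.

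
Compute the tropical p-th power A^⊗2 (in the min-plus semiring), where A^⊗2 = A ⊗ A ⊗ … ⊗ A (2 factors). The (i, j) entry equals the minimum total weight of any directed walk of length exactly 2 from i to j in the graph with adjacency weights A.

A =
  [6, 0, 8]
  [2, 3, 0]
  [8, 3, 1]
A^⊗2 =
  [2, 3, 0]
  [5, 2, 1]
  [5, 4, 2]

Each entry (A^⊗2)_ij equals the minimum over all length-2 walks i = v_0 → v_1 → … → v_2 = j of Σ_t A[v_t][v_{t+1}]. For example, for (i, j) = (0, 2) we minimise over 3 possible intermediate vertex sequences; the minimum is 0, attained along the walk 0 → 1 → 2.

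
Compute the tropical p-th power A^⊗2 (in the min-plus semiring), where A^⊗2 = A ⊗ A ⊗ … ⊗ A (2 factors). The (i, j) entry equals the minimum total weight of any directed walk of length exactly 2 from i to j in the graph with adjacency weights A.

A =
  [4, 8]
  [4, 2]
A^⊗2 =
  [8, 10]
  [6, 4]

Each entry (A^⊗2)_ij equals the minimum over all length-2 walks i = v_0 → v_1 → … → v_2 = j of Σ_t A[v_t][v_{t+1}]. For example, for (i, j) = (0, 1) we minimise over 2 possible intermediate vertex sequences; the minimum is 10, attained along the walk 0 → 1 → 1.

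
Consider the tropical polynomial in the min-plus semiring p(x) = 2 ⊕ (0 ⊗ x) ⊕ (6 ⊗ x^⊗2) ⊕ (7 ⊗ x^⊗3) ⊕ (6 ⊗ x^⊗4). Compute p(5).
p(5) = 2

A tropical monomial a ⊗ x^⊗i evaluates to a + i · x. Evaluating each term at x = 5:
  Term 0 contributes 2 + 0 · 5 = 2
  Term 1 contributes 0 + 1 · 5 = 5
  Term 2 contributes 6 + 2 · 5 = 16
  Term 3 contributes 7 + 3 · 5 = 22
  Term 4 contributes 6 + 4 · 5 = 26
p(5) = ⊕ of these = min[2, 5, 16, 22, 26] = 2.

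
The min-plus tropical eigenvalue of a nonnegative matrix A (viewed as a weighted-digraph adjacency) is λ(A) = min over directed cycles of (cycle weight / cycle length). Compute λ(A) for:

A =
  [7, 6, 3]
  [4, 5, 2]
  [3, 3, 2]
λ(A) = 2

Enumerate directed cycles and compute their means (weight / length). Sample:
  cycle 0 → 0: weight = 7, length = 1, mean = 7/1 ≈ 7.000
  cycle 1 → 1: weight = 5, length = 1, mean = 5/1 ≈ 5.000
  cycle 2 → 2: weight = 2, length = 1, mean = 2/1 ≈ 2.000
  cycle 0 → 1 → 0: weight = 10, length = 2, mean = 10/2 ≈ 5.000
  cycle 0 → 2 → 0: weight = 6, length = 2, mean = 6/2 ≈ 3.000
  cycle 1 → 0 → 1: weight = 10, length = 2, mean = 10/2 ≈ 5.000
Minimum mean = 2.000, attained e.g. along the cycle 2 → 2 with weight 2 and length 1. So λ(A) = 2/1 = 2.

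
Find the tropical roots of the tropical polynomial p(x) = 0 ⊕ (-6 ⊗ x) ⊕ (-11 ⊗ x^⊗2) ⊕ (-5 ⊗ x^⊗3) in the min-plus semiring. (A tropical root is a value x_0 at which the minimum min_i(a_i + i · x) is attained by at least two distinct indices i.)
Roots: {-6, 5, 6}

Each tropical root is a break point of the lower envelope of the lines y = a_i + i · x (there are 4 lines, with slopes 0, 1, ..., 3). Only the lines that attain the minimum somewhere contribute to roots; other lines are dominated. Here the surviving (envelope) indices are i = 3, i = 2, i = 1, i = 0.
Intersections between consecutive envelope lines give the roots: for adjacent envelope indices i < j the intersection is x = (a_i − a_j) / (j − i). Reading off the sorted break points: {-6, 5, 6}.
Verification: at each break x_0, at least two indices attain the minimum of min_i(a_i + i · x_0).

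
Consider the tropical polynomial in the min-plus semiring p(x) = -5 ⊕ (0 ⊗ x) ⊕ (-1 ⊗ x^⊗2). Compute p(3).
p(3) = -5

A tropical monomial a ⊗ x^⊗i evaluates to a + i · x. Evaluating each term at x = 3:
  Term 0 contributes -5 + 0 · 3 = -5
  Term 1 contributes 0 + 1 · 3 = 3
  Term 2 contributes -1 + 2 · 3 = 5
p(3) = ⊕ of these = min[-5, 3, 5] = -5.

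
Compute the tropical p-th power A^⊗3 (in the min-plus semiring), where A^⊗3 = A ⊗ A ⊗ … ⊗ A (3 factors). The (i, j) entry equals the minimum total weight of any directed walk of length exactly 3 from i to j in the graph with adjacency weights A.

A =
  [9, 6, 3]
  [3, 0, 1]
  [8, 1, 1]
A^⊗3 =
  [7, 4, 5]
  [3, 0, 1]
  [4, 1, 2]

Each entry (A^⊗3)_ij equals the minimum over all length-3 walks i = v_0 → v_1 → … → v_3 = j of Σ_t A[v_t][v_{t+1}]. For example, for (i, j) = (0, 2) we minimise over 9 possible intermediate vertex sequences; the minimum is 5, attained along the walk 0 → 2 → 1 → 2.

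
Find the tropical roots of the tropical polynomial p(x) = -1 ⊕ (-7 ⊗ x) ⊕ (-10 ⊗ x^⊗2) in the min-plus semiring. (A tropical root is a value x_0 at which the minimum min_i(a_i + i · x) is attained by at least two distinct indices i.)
Roots: {3, 6}

Each tropical root is a break point of the lower envelope of the lines y = a_i + i · x (there are 3 lines, with slopes 0, 1, ..., 2). Only the lines that attain the minimum somewhere contribute to roots; other lines are dominated. Here the surviving (envelope) indices are i = 2, i = 1, i = 0.
Intersections between consecutive envelope lines give the roots: for adjacent envelope indices i < j the intersection is x = (a_i − a_j) / (j − i). Reading off the sorted break points: {3, 6}.
Verification: at each break x_0, at least two indices attain the minimum of min_i(a_i + i · x_0).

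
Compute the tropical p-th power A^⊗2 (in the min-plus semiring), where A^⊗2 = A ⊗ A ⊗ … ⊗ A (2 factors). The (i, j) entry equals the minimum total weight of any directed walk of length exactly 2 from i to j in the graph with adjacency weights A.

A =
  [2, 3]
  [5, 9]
A^⊗2 =
  [4, 5]
  [7, 8]

Each entry (A^⊗2)_ij equals the minimum over all length-2 walks i = v_0 → v_1 → … → v_2 = j of Σ_t A[v_t][v_{t+1}]. For example, for (i, j) = (0, 1) we minimise over 2 possible intermediate vertex sequences; the minimum is 5, attained along the walk 0 → 0 → 1.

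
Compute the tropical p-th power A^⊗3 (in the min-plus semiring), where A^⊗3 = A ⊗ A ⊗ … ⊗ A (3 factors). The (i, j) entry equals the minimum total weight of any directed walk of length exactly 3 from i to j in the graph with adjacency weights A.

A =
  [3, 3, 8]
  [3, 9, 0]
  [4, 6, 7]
A^⊗3 =
  [7, 9, 6]
  [7, 7, 6]
  [10, 10, 7]

Each entry (A^⊗3)_ij equals the minimum over all length-3 walks i = v_0 → v_1 → … → v_3 = j of Σ_t A[v_t][v_{t+1}]. For example, for (i, j) = (0, 2) we minimise over 9 possible intermediate vertex sequences; the minimum is 6, attained along the walk 0 → 0 → 1 → 2.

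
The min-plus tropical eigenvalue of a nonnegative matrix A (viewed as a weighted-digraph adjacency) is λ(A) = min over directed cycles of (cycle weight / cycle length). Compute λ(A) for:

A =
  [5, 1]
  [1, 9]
λ(A) = 1

Enumerate directed cycles and compute their means (weight / length). Sample:
  cycle 0 → 0: weight = 5, length = 1, mean = 5/1 ≈ 5.000
  cycle 1 → 1: weight = 9, length = 1, mean = 9/1 ≈ 9.000
  cycle 0 → 1 → 0: weight = 2, length = 2, mean = 2/2 ≈ 1.000
  cycle 1 → 0 → 1: weight = 2, length = 2, mean = 2/2 ≈ 1.000
Minimum mean = 1.000, attained e.g. along the cycle 0 → 1 → 0 with weight 2 and length 2. So λ(A) = 2/2 = 1.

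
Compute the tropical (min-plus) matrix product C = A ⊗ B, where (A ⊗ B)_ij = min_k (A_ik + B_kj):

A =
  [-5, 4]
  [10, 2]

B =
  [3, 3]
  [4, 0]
A ⊗ B =
  [-2, -2]
  [6, 2]

Apply the min-plus product entry-by-entry:
  C[0][0] = min over k of (A[0][0] + B[0][0] = -5 + 3 = -2, A[0][1] + B[1][0] = 4 + 4 = 8) = -2 (attained at k = 0)
  C[0][1] = min over k of (A[0][0] + B[0][1] = -5 + 3 = -2, A[0][1] + B[1][1] = 4 + 0 = 4) = -2 (attained at k = 0)
  C[1][0] = min over k of (A[1][0] + B[0][0] = 10 + 3 = 13, A[1][1] + B[1][0] = 2 + 4 = 6) = 6 (attained at k = 1)
  C[1][1] = min over k of (A[1][0] + B[0][1] = 10 + 3 = 13, A[1][1] + B[1][1] = 2 + 0 = 2) = 2 (attained at k = 1)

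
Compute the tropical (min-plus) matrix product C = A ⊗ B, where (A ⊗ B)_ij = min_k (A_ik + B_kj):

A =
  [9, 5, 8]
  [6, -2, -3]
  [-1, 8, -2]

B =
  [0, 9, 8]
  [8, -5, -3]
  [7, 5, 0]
A ⊗ B =
  [9, 0, 2]
  [4, -7, -5]
  [-1, 3, -2]

Apply the min-plus product entry-by-entry:
  C[0][0] = min over k of (A[0][0] + B[0][0] = 9 + 0 = 9, A[0][1] + B[1][0] = 5 + 8 = 13, A[0][2] + B[2][0] = 8 + 7 = 15) = 9 (attained at k = 0)
  C[0][1] = min over k of (A[0][0] + B[0][1] = 9 + 9 = 18, A[0][1] + B[1][1] = 5 + -5 = 0, A[0][2] + B[2][1] = 8 + 5 = 13) = 0 (attained at k = 1)
  C[0][2] = min over k of (A[0][0] + B[0][2] = 9 + 8 = 17, A[0][1] + B[1][2] = 5 + -3 = 2, A[0][2] + B[2][2] = 8 + 0 = 8) = 2 (attained at k = 1)
  C[1][0] = min over k of (A[1][0] + B[0][0] = 6 + 0 = 6, A[1][1] + B[1][0] = -2 + 8 = 6, A[1][2] + B[2][0] = -3 + 7 = 4) = 4 (attained at k = 2)
  C[1][1] = min over k of (A[1][0] + B[0][1] = 6 + 9 = 15, A[1][1] + B[1][1] = -2 + -5 = -7, A[1][2] + B[2][1] = -3 + 5 = 2) = -7 (attained at k = 1)
  C[1][2] = min over k of (A[1][0] + B[0][2] = 6 + 8 = 14, A[1][1] + B[1][2] = -2 + -3 = -5, A[1][2] + B[2][2] = -3 + 0 = -3) = -5 (attained at k = 1)
  C[2][0] = min over k of (A[2][0] + B[0][0] = -1 + 0 = -1, A[2][1] + B[1][0] = 8 + 8 = 16, A[2][2] + B[2][0] = -2 + 7 = 5) = -1 (attained at k = 0)
  C[2][1] = min over k of (A[2][0] + B[0][1] = -1 + 9 = 8, A[2][1] + B[1][1] = 8 + -5 = 3, A[2][2] + B[2][1] = -2 + 5 = 3) = 3 (attained at k = 1)
  C[2][2] = min over k of (A[2][0] + B[0][2] = -1 + 8 = 7, A[2][1] + B[1][2] = 8 + -3 = 5, A[2][2] + B[2][2] = -2 + 0 = -2) = -2 (attained at k = 2)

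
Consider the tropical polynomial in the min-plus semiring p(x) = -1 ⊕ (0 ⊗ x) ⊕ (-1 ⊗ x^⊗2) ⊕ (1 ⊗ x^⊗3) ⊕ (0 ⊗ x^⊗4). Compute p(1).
p(1) = -1

A tropical monomial a ⊗ x^⊗i evaluates to a + i · x. Evaluating each term at x = 1:
  Term 0 contributes -1 + 0 · 1 = -1
  Term 1 contributes 0 + 1 · 1 = 1
  Term 2 contributes -1 + 2 · 1 = 1
  Term 3 contributes 1 + 3 · 1 = 4
  Term 4 contributes 0 + 4 · 1 = 4
p(1) = ⊕ of these = min[-1, 1, 1, 4, 4] = -1.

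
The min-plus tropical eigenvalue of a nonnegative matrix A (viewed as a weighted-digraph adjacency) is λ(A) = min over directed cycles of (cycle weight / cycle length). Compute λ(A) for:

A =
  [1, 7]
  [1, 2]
λ(A) = 1

Enumerate directed cycles and compute their means (weight / length). Sample:
  cycle 0 → 0: weight = 1, length = 1, mean = 1/1 ≈ 1.000
  cycle 1 → 1: weight = 2, length = 1, mean = 2/1 ≈ 2.000
  cycle 0 → 1 → 0: weight = 8, length = 2, mean = 8/2 ≈ 4.000
  cycle 1 → 0 → 1: weight = 8, length = 2, mean = 8/2 ≈ 4.000
Minimum mean = 1.000, attained e.g. along the cycle 0 → 0 with weight 1 and length 1. So λ(A) = 1/1 = 1.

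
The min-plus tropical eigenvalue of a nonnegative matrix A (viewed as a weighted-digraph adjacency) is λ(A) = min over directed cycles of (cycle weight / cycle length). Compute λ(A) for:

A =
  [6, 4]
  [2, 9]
λ(A) = 3

Enumerate directed cycles and compute their means (weight / length). Sample:
  cycle 0 → 0: weight = 6, length = 1, mean = 6/1 ≈ 6.000
  cycle 1 → 1: weight = 9, length = 1, mean = 9/1 ≈ 9.000
  cycle 0 → 1 → 0: weight = 6, length = 2, mean = 6/2 ≈ 3.000
  cycle 1 → 0 → 1: weight = 6, length = 2, mean = 6/2 ≈ 3.000
Minimum mean = 3.000, attained e.g. along the cycle 0 → 1 → 0 with weight 6 and length 2. So λ(A) = 6/2 = 3.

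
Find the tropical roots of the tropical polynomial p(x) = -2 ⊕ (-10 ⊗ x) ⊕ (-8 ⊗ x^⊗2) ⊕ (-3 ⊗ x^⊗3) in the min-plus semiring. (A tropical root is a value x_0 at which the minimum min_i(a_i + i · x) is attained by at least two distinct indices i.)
Roots: {-5, -2, 8}

Each tropical root is a break point of the lower envelope of the lines y = a_i + i · x (there are 4 lines, with slopes 0, 1, ..., 3). Only the lines that attain the minimum somewhere contribute to roots; other lines are dominated. Here the surviving (envelope) indices are i = 3, i = 2, i = 1, i = 0.
Intersections between consecutive envelope lines give the roots: for adjacent envelope indices i < j the intersection is x = (a_i − a_j) / (j − i). Reading off the sorted break points: {-5, -2, 8}.
Verification: at each break x_0, at least two indices attain the minimum of min_i(a_i + i · x_0).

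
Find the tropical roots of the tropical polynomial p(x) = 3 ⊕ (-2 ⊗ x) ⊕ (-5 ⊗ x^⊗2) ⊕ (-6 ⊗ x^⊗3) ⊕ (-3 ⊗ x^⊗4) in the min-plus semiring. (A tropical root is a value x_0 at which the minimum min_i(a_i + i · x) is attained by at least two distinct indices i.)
Roots: {-3, 1, 3, 5}

Each tropical root is a break point of the lower envelope of the lines y = a_i + i · x (there are 5 lines, with slopes 0, 1, ..., 4). Only the lines that attain the minimum somewhere contribute to roots; other lines are dominated. Here the surviving (envelope) indices are i = 4, i = 3, i = 2, i = 1, i = 0.
Intersections between consecutive envelope lines give the roots: for adjacent envelope indices i < j the intersection is x = (a_i − a_j) / (j − i). Reading off the sorted break points: {-3, 1, 3, 5}.
Verification: at each break x_0, at least two indices attain the minimum of min_i(a_i + i · x_0).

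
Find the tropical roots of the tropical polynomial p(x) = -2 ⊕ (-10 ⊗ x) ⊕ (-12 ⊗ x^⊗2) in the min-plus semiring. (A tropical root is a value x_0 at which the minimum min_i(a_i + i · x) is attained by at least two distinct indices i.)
Roots: {2, 8}

Each tropical root is a break point of the lower envelope of the lines y = a_i + i · x (there are 3 lines, with slopes 0, 1, ..., 2). Only the lines that attain the minimum somewhere contribute to roots; other lines are dominated. Here the surviving (envelope) indices are i = 2, i = 1, i = 0.
Intersections between consecutive envelope lines give the roots: for adjacent envelope indices i < j the intersection is x = (a_i − a_j) / (j − i). Reading off the sorted break points: {2, 8}.
Verification: at each break x_0, at least two indices attain the minimum of min_i(a_i + i · x_0).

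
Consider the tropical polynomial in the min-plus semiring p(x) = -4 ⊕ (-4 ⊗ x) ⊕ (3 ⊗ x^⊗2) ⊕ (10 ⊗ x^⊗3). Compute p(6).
p(6) = -4

A tropical monomial a ⊗ x^⊗i evaluates to a + i · x. Evaluating each term at x = 6:
  Term 0 contributes -4 + 0 · 6 = -4
  Term 1 contributes -4 + 1 · 6 = 2
  Term 2 contributes 3 + 2 · 6 = 15
  Term 3 contributes 10 + 3 · 6 = 28
p(6) = ⊕ of these = min[-4, 2, 15, 28] = -4.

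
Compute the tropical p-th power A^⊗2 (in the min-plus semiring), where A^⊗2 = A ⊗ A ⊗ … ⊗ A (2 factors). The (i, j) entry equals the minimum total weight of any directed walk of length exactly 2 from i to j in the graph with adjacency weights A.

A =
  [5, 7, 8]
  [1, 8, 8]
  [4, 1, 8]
A^⊗2 =
  [8, 9, 13]
  [6, 8, 9]
  [2, 9, 9]

Each entry (A^⊗2)_ij equals the minimum over all length-2 walks i = v_0 → v_1 → … → v_2 = j of Σ_t A[v_t][v_{t+1}]. For example, for (i, j) = (0, 2) we minimise over 3 possible intermediate vertex sequences; the minimum is 13, attained along the walk 0 → 0 → 2.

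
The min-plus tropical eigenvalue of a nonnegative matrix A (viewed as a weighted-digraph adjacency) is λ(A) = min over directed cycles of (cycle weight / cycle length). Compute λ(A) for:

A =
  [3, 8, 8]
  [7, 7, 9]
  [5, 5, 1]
λ(A) = 1

Enumerate directed cycles and compute their means (weight / length). Sample:
  cycle 0 → 0: weight = 3, length = 1, mean = 3/1 ≈ 3.000
  cycle 1 → 1: weight = 7, length = 1, mean = 7/1 ≈ 7.000
  cycle 2 → 2: weight = 1, length = 1, mean = 1/1 ≈ 1.000
  cycle 0 → 1 → 0: weight = 15, length = 2, mean = 15/2 ≈ 7.500
  cycle 0 → 2 → 0: weight = 13, length = 2, mean = 13/2 ≈ 6.500
  cycle 1 → 0 → 1: weight = 15, length = 2, mean = 15/2 ≈ 7.500
Minimum mean = 1.000, attained e.g. along the cycle 2 → 2 with weight 1 and length 1. So λ(A) = 1/1 = 1.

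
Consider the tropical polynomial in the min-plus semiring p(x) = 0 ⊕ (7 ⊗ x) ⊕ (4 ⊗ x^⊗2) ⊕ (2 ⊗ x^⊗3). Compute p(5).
p(5) = 0

A tropical monomial a ⊗ x^⊗i evaluates to a + i · x. Evaluating each term at x = 5:
  Term 0 contributes 0 + 0 · 5 = 0
  Term 1 contributes 7 + 1 · 5 = 12
  Term 2 contributes 4 + 2 · 5 = 14
  Term 3 contributes 2 + 3 · 5 = 17
p(5) = ⊕ of these = min[0, 12, 14, 17] = 0.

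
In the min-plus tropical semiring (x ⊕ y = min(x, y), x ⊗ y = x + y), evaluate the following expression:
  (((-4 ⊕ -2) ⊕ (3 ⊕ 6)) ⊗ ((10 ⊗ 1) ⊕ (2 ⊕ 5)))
(((-4 ⊕ -2) ⊕ (3 ⊕ 6)) ⊗ ((10 ⊗ 1) ⊕ (2 ⊕ 5))) = -2

Expand innermost to outermost. Recall ⊕ takes the minimum of its arguments and ⊗ takes their sum. Working out the expression (((-4 ⊕ -2) ⊕ (3 ⊕ 6)) ⊗ ((10 ⊗ 1) ⊕ (2 ⊕ 5))) gives -2.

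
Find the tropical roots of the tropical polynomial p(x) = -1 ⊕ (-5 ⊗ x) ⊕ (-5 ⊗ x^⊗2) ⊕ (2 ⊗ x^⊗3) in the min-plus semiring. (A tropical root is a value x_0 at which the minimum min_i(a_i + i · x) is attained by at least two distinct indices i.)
Roots: {-7, 0, 4}

Each tropical root is a break point of the lower envelope of the lines y = a_i + i · x (there are 4 lines, with slopes 0, 1, ..., 3). Only the lines that attain the minimum somewhere contribute to roots; other lines are dominated. Here the surviving (envelope) indices are i = 3, i = 2, i = 1, i = 0.
Intersections between consecutive envelope lines give the roots: for adjacent envelope indices i < j the intersection is x = (a_i − a_j) / (j − i). Reading off the sorted break points: {-7, 0, 4}.
Verification: at each break x_0, at least two indices attain the minimum of min_i(a_i + i · x_0).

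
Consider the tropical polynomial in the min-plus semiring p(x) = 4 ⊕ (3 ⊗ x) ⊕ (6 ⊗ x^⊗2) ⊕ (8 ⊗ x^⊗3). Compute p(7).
p(7) = 4

A tropical monomial a ⊗ x^⊗i evaluates to a + i · x. Evaluating each term at x = 7:
  Term 0 contributes 4 + 0 · 7 = 4
  Term 1 contributes 3 + 1 · 7 = 10
  Term 2 contributes 6 + 2 · 7 = 20
  Term 3 contributes 8 + 3 · 7 = 29
p(7) = ⊕ of these = min[4, 10, 20, 29] = 4.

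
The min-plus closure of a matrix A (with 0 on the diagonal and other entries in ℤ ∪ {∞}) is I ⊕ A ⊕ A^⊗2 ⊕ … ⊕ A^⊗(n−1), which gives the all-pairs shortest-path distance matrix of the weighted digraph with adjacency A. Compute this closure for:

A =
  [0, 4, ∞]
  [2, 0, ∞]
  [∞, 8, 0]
Closure =
  [0, 4, ∞]
  [2, 0, ∞]
  [10, 8, 0]

This is the Floyd-Warshall all-pairs shortest-path computation. For each intermediate vertex k = 0, 1, …, 2, update dist[i][j] ← min(dist[i][j], dist[i][k] + dist[k][j]). The final matrix gives, for each (i, j), the minimum total weight of any directed path from i to j (possibly empty when i = j).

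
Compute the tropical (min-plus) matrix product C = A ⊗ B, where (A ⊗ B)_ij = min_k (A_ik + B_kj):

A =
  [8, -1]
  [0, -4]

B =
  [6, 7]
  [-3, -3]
A ⊗ B =
  [-4, -4]
  [-7, -7]

Apply the min-plus product entry-by-entry:
  C[0][0] = min over k of (A[0][0] + B[0][0] = 8 + 6 = 14, A[0][1] + B[1][0] = -1 + -3 = -4) = -4 (attained at k = 1)
  C[0][1] = min over k of (A[0][0] + B[0][1] = 8 + 7 = 15, A[0][1] + B[1][1] = -1 + -3 = -4) = -4 (attained at k = 1)
  C[1][0] = min over k of (A[1][0] + B[0][0] = 0 + 6 = 6, A[1][1] + B[1][0] = -4 + -3 = -7) = -7 (attained at k = 1)
  C[1][1] = min over k of (A[1][0] + B[0][1] = 0 + 7 = 7, A[1][1] + B[1][1] = -4 + -3 = -7) = -7 (attained at k = 1)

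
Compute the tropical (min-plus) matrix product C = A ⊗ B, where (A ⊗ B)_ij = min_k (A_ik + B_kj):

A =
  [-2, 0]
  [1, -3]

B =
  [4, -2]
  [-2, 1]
A ⊗ B =
  [-2, -4]
  [-5, -2]

Apply the min-plus product entry-by-entry:
  C[0][0] = min over k of (A[0][0] + B[0][0] = -2 + 4 = 2, A[0][1] + B[1][0] = 0 + -2 = -2) = -2 (attained at k = 1)
  C[0][1] = min over k of (A[0][0] + B[0][1] = -2 + -2 = -4, A[0][1] + B[1][1] = 0 + 1 = 1) = -4 (attained at k = 0)
  C[1][0] = min over k of (A[1][0] + B[0][0] = 1 + 4 = 5, A[1][1] + B[1][0] = -3 + -2 = -5) = -5 (attained at k = 1)
  C[1][1] = min over k of (A[1][0] + B[0][1] = 1 + -2 = -1, A[1][1] + B[1][1] = -3 + 1 = -2) = -2 (attained at k = 1)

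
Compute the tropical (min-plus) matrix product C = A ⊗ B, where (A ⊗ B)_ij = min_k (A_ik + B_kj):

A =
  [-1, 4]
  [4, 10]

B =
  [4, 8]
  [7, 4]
A ⊗ B =
  [3, 7]
  [8, 12]

Apply the min-plus product entry-by-entry:
  C[0][0] = min over k of (A[0][0] + B[0][0] = -1 + 4 = 3, A[0][1] + B[1][0] = 4 + 7 = 11) = 3 (attained at k = 0)
  C[0][1] = min over k of (A[0][0] + B[0][1] = -1 + 8 = 7, A[0][1] + B[1][1] = 4 + 4 = 8) = 7 (attained at k = 0)
  C[1][0] = min over k of (A[1][0] + B[0][0] = 4 + 4 = 8, A[1][1] + B[1][0] = 10 + 7 = 17) = 8 (attained at k = 0)
  C[1][1] = min over k of (A[1][0] + B[0][1] = 4 + 8 = 12, A[1][1] + B[1][1] = 10 + 4 = 14) = 12 (attained at k = 0)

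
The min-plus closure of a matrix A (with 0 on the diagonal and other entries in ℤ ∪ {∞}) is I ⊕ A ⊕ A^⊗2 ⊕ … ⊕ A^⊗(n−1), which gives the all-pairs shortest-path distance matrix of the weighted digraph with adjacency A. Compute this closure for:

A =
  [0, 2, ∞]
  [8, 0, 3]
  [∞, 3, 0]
Closure =
  [0, 2, 5]
  [8, 0, 3]
  [11, 3, 0]

This is the Floyd-Warshall all-pairs shortest-path computation. For each intermediate vertex k = 0, 1, …, 2, update dist[i][j] ← min(dist[i][j], dist[i][k] + dist[k][j]). The final matrix gives, for each (i, j), the minimum total weight of any directed path from i to j (possibly empty when i = j).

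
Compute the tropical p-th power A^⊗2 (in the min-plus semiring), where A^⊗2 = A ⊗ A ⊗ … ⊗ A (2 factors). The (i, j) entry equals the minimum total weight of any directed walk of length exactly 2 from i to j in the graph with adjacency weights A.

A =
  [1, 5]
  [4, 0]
A^⊗2 =
  [2, 5]
  [4, 0]

Each entry (A^⊗2)_ij equals the minimum over all length-2 walks i = v_0 → v_1 → … → v_2 = j of Σ_t A[v_t][v_{t+1}]. For example, for (i, j) = (0, 1) we minimise over 2 possible intermediate vertex sequences; the minimum is 5, attained along the walk 0 → 1 → 1.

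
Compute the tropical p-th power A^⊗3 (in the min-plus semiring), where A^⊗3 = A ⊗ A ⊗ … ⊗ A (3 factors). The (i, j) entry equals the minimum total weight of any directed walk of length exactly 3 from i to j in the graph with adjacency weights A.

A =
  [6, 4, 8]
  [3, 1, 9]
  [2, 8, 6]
A^⊗3 =
  [8, 6, 14]
  [5, 3, 11]
  [9, 7, 15]

Each entry (A^⊗3)_ij equals the minimum over all length-3 walks i = v_0 → v_1 → … → v_3 = j of Σ_t A[v_t][v_{t+1}]. For example, for (i, j) = (0, 2) we minimise over 9 possible intermediate vertex sequences; the minimum is 14, attained along the walk 0 → 1 → 1 → 2.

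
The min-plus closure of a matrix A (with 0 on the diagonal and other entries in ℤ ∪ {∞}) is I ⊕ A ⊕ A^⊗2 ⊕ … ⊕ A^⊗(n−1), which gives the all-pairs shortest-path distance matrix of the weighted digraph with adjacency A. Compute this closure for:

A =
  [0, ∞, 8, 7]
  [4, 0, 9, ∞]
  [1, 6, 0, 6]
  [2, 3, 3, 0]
Closure =
  [0, 10, 8, 7]
  [4, 0, 9, 11]
  [1, 6, 0, 6]
  [2, 3, 3, 0]

This is the Floyd-Warshall all-pairs shortest-path computation. For each intermediate vertex k = 0, 1, …, 3, update dist[i][j] ← min(dist[i][j], dist[i][k] + dist[k][j]). The final matrix gives, for each (i, j), the minimum total weight of any directed path from i to j (possibly empty when i = j).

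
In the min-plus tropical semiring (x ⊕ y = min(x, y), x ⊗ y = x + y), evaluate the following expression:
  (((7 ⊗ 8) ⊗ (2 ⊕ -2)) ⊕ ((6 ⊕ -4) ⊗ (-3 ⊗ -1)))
(((7 ⊗ 8) ⊗ (2 ⊕ -2)) ⊕ ((6 ⊕ -4) ⊗ (-3 ⊗ -1))) = -8

Expand innermost to outermost. Recall ⊕ takes the minimum of its arguments and ⊗ takes their sum. Working out the expression (((7 ⊗ 8) ⊗ (2 ⊕ -2)) ⊕ ((6 ⊕ -4) ⊗ (-3 ⊗ -1))) gives -8.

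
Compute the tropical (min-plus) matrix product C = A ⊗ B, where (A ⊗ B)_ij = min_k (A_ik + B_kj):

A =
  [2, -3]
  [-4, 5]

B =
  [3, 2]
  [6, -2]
A ⊗ B =
  [3, -5]
  [-1, -2]

Apply the min-plus product entry-by-entry:
  C[0][0] = min over k of (A[0][0] + B[0][0] = 2 + 3 = 5, A[0][1] + B[1][0] = -3 + 6 = 3) = 3 (attained at k = 1)
  C[0][1] = min over k of (A[0][0] + B[0][1] = 2 + 2 = 4, A[0][1] + B[1][1] = -3 + -2 = -5) = -5 (attained at k = 1)
  C[1][0] = min over k of (A[1][0] + B[0][0] = -4 + 3 = -1, A[1][1] + B[1][0] = 5 + 6 = 11) = -1 (attained at k = 0)
  C[1][1] = min over k of (A[1][0] + B[0][1] = -4 + 2 = -2, A[1][1] + B[1][1] = 5 + -2 = 3) = -2 (attained at k = 0)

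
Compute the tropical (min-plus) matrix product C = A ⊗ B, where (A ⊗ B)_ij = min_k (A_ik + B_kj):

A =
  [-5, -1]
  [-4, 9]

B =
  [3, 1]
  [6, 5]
A ⊗ B =
  [-2, -4]
  [-1, -3]

Apply the min-plus product entry-by-entry:
  C[0][0] = min over k of (A[0][0] + B[0][0] = -5 + 3 = -2, A[0][1] + B[1][0] = -1 + 6 = 5) = -2 (attained at k = 0)
  C[0][1] = min over k of (A[0][0] + B[0][1] = -5 + 1 = -4, A[0][1] + B[1][1] = -1 + 5 = 4) = -4 (attained at k = 0)
  C[1][0] = min over k of (A[1][0] + B[0][0] = -4 + 3 = -1, A[1][1] + B[1][0] = 9 + 6 = 15) = -1 (attained at k = 0)
  C[1][1] = min over k of (A[1][0] + B[0][1] = -4 + 1 = -3, A[1][1] + B[1][1] = 9 + 5 = 14) = -3 (attained at k = 0)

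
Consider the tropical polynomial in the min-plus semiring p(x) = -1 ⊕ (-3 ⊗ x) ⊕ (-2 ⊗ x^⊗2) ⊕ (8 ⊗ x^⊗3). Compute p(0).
p(0) = -3

A tropical monomial a ⊗ x^⊗i evaluates to a + i · x. Evaluating each term at x = 0:
  Term 0 contributes -1 + 0 · 0 = -1
  Term 1 contributes -3 + 1 · 0 = -3
  Term 2 contributes -2 + 2 · 0 = -2
  Term 3 contributes 8 + 3 · 0 = 8
p(0) = ⊕ of these = min[-1, -3, -2, 8] = -3.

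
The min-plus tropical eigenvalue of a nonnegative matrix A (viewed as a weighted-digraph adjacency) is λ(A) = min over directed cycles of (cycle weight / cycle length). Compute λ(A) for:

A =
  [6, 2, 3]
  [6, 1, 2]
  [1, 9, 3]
λ(A) = 1

Enumerate directed cycles and compute their means (weight / length). Sample:
  cycle 0 → 0: weight = 6, length = 1, mean = 6/1 ≈ 6.000
  cycle 1 → 1: weight = 1, length = 1, mean = 1/1 ≈ 1.000
  cycle 2 → 2: weight = 3, length = 1, mean = 3/1 ≈ 3.000
  cycle 0 → 1 → 0: weight = 8, length = 2, mean = 8/2 ≈ 4.000
  cycle 0 → 2 → 0: weight = 4, length = 2, mean = 4/2 ≈ 2.000
  cycle 1 → 0 → 1: weight = 8, length = 2, mean = 8/2 ≈ 4.000
Minimum mean = 1.000, attained e.g. along the cycle 1 → 1 with weight 1 and length 1. So λ(A) = 1/1 = 1.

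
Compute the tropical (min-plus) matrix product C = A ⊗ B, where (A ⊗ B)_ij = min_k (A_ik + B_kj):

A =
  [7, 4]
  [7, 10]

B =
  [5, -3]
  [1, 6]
A ⊗ B =
  [5, 4]
  [11, 4]

Apply the min-plus product entry-by-entry:
  C[0][0] = min over k of (A[0][0] + B[0][0] = 7 + 5 = 12, A[0][1] + B[1][0] = 4 + 1 = 5) = 5 (attained at k = 1)
  C[0][1] = min over k of (A[0][0] + B[0][1] = 7 + -3 = 4, A[0][1] + B[1][1] = 4 + 6 = 10) = 4 (attained at k = 0)
  C[1][0] = min over k of (A[1][0] + B[0][0] = 7 + 5 = 12, A[1][1] + B[1][0] = 10 + 1 = 11) = 11 (attained at k = 1)
  C[1][1] = min over k of (A[1][0] + B[0][1] = 7 + -3 = 4, A[1][1] + B[1][1] = 10 + 6 = 16) = 4 (attained at k = 0)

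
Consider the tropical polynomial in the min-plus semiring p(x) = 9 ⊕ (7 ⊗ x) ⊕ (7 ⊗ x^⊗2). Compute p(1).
p(1) = 8

A tropical monomial a ⊗ x^⊗i evaluates to a + i · x. Evaluating each term at x = 1:
  Term 0 contributes 9 + 0 · 1 = 9
  Term 1 contributes 7 + 1 · 1 = 8
  Term 2 contributes 7 + 2 · 1 = 9
p(1) = ⊕ of these = min[9, 8, 9] = 8.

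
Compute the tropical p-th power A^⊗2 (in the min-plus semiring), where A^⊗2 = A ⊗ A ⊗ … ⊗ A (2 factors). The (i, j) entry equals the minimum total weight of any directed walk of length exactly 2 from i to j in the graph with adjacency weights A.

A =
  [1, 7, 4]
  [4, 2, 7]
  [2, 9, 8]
A^⊗2 =
  [2, 8, 5]
  [5, 4, 8]
  [3, 9, 6]

Each entry (A^⊗2)_ij equals the minimum over all length-2 walks i = v_0 → v_1 → … → v_2 = j of Σ_t A[v_t][v_{t+1}]. For example, for (i, j) = (0, 2) we minimise over 3 possible intermediate vertex sequences; the minimum is 5, attained along the walk 0 → 0 → 2.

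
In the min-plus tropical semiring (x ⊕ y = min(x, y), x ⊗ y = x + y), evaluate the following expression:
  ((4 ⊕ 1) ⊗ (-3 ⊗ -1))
((4 ⊕ 1) ⊗ (-3 ⊗ -1)) = -3

Expand innermost to outermost. Recall ⊕ takes the minimum of its arguments and ⊗ takes their sum. Working out the expression ((4 ⊕ 1) ⊗ (-3 ⊗ -1)) gives -3.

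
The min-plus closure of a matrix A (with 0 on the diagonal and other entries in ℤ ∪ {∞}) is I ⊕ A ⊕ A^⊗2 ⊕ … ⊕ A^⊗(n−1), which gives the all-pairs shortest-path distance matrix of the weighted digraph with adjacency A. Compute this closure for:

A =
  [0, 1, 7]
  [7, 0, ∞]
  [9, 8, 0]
Closure =
  [0, 1, 7]
  [7, 0, 14]
  [9, 8, 0]

This is the Floyd-Warshall all-pairs shortest-path computation. For each intermediate vertex k = 0, 1, …, 2, update dist[i][j] ← min(dist[i][j], dist[i][k] + dist[k][j]). The final matrix gives, for each (i, j), the minimum total weight of any directed path from i to j (possibly empty when i = j).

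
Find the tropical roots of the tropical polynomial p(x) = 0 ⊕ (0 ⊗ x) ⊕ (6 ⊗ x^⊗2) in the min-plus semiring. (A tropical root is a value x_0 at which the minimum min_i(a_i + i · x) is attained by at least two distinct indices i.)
Roots: {-6, 0}

Each tropical root is a break point of the lower envelope of the lines y = a_i + i · x (there are 3 lines, with slopes 0, 1, ..., 2). Only the lines that attain the minimum somewhere contribute to roots; other lines are dominated. Here the surviving (envelope) indices are i = 2, i = 1, i = 0.
Intersections between consecutive envelope lines give the roots: for adjacent envelope indices i < j the intersection is x = (a_i − a_j) / (j − i). Reading off the sorted break points: {-6, 0}.
Verification: at each break x_0, at least two indices attain the minimum of min_i(a_i + i · x_0).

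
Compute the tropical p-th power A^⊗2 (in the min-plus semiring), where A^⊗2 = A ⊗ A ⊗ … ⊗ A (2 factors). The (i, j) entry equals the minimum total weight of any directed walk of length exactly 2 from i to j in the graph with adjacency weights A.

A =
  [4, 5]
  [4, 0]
A^⊗2 =
  [8, 5]
  [4, 0]

Each entry (A^⊗2)_ij equals the minimum over all length-2 walks i = v_0 → v_1 → … → v_2 = j of Σ_t A[v_t][v_{t+1}]. For example, for (i, j) = (0, 1) we minimise over 2 possible intermediate vertex sequences; the minimum is 5, attained along the walk 0 → 1 → 1.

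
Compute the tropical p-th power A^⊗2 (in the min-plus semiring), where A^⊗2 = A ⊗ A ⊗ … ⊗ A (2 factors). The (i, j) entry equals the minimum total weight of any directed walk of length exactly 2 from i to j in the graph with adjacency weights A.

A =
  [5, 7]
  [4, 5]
A^⊗2 =
  [10, 12]
  [9, 10]

Each entry (A^⊗2)_ij equals the minimum over all length-2 walks i = v_0 → v_1 → … → v_2 = j of Σ_t A[v_t][v_{t+1}]. For example, for (i, j) = (0, 1) we minimise over 2 possible intermediate vertex sequences; the minimum is 12, attained along the walk 0 → 0 → 1.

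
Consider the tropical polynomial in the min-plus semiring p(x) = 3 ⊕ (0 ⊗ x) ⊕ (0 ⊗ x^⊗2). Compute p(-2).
p(-2) = -4

A tropical monomial a ⊗ x^⊗i evaluates to a + i · x. Evaluating each term at x = -2:
  Term 0 contributes 3 + 0 · -2 = 3
  Term 1 contributes 0 + 1 · -2 = -2
  Term 2 contributes 0 + 2 · -2 = -4
p(-2) = ⊕ of these = min[3, -2, -4] = -4.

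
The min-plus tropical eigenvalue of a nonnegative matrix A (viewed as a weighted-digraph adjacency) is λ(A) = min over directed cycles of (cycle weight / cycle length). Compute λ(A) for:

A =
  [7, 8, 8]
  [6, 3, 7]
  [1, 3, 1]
λ(A) = 1

Enumerate directed cycles and compute their means (weight / length). Sample:
  cycle 0 → 0: weight = 7, length = 1, mean = 7/1 ≈ 7.000
  cycle 1 → 1: weight = 3, length = 1, mean = 3/1 ≈ 3.000
  cycle 2 → 2: weight = 1, length = 1, mean = 1/1 ≈ 1.000
  cycle 0 → 1 → 0: weight = 14, length = 2, mean = 14/2 ≈ 7.000
  cycle 0 → 2 → 0: weight = 9, length = 2, mean = 9/2 ≈ 4.500
  cycle 1 → 0 → 1: weight = 14, length = 2, mean = 14/2 ≈ 7.000
Minimum mean = 1.000, attained e.g. along the cycle 2 → 2 with weight 1 and length 1. So λ(A) = 1/1 = 1.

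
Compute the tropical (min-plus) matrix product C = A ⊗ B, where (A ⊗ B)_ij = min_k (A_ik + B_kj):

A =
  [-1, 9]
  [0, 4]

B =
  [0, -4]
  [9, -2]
A ⊗ B =
  [-1, -5]
  [0, -4]

Apply the min-plus product entry-by-entry:
  C[0][0] = min over k of (A[0][0] + B[0][0] = -1 + 0 = -1, A[0][1] + B[1][0] = 9 + 9 = 18) = -1 (attained at k = 0)
  C[0][1] = min over k of (A[0][0] + B[0][1] = -1 + -4 = -5, A[0][1] + B[1][1] = 9 + -2 = 7) = -5 (attained at k = 0)
  C[1][0] = min over k of (A[1][0] + B[0][0] = 0 + 0 = 0, A[1][1] + B[1][0] = 4 + 9 = 13) = 0 (attained at k = 0)
  C[1][1] = min over k of (A[1][0] + B[0][1] = 0 + -4 = -4, A[1][1] + B[1][1] = 4 + -2 = 2) = -4 (attained at k = 0)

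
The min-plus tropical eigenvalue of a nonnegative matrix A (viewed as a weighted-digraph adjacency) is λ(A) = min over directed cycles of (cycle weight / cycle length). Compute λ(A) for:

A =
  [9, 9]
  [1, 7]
λ(A) = 5

Enumerate directed cycles and compute their means (weight / length). Sample:
  cycle 0 → 0: weight = 9, length = 1, mean = 9/1 ≈ 9.000
  cycle 1 → 1: weight = 7, length = 1, mean = 7/1 ≈ 7.000
  cycle 0 → 1 → 0: weight = 10, length = 2, mean = 10/2 ≈ 5.000
  cycle 1 → 0 → 1: weight = 10, length = 2, mean = 10/2 ≈ 5.000
Minimum mean = 5.000, attained e.g. along the cycle 0 → 1 → 0 with weight 10 and length 2. So λ(A) = 10/2 = 5.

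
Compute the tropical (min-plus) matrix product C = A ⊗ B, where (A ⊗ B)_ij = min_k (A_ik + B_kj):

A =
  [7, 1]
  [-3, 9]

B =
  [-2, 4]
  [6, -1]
A ⊗ B =
  [5, 0]
  [-5, 1]

Apply the min-plus product entry-by-entry:
  C[0][0] = min over k of (A[0][0] + B[0][0] = 7 + -2 = 5, A[0][1] + B[1][0] = 1 + 6 = 7) = 5 (attained at k = 0)
  C[0][1] = min over k of (A[0][0] + B[0][1] = 7 + 4 = 11, A[0][1] + B[1][1] = 1 + -1 = 0) = 0 (attained at k = 1)
  C[1][0] = min over k of (A[1][0] + B[0][0] = -3 + -2 = -5, A[1][1] + B[1][0] = 9 + 6 = 15) = -5 (attained at k = 0)
  C[1][1] = min over k of (A[1][0] + B[0][1] = -3 + 4 = 1, A[1][1] + B[1][1] = 9 + -1 = 8) = 1 (attained at k = 0)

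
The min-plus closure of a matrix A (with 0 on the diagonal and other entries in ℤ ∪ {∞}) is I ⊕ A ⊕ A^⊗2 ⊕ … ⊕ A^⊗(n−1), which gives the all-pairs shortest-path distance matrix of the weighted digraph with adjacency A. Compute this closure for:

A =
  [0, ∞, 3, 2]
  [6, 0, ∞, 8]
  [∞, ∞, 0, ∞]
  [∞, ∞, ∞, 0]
Closure =
  [0, ∞, 3, 2]
  [6, 0, 9, 8]
  [∞, ∞, 0, ∞]
  [∞, ∞, ∞, 0]

This is the Floyd-Warshall all-pairs shortest-path computation. For each intermediate vertex k = 0, 1, …, 3, update dist[i][j] ← min(dist[i][j], dist[i][k] + dist[k][j]). The final matrix gives, for each (i, j), the minimum total weight of any directed path from i to j (possibly empty when i = j).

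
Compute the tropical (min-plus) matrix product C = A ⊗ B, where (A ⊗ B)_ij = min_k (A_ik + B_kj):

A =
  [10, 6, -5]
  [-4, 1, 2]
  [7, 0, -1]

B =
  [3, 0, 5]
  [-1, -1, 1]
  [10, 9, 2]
A ⊗ B =
  [5, 4, -3]
  [-1, -4, 1]
  [-1, -1, 1]

Apply the min-plus product entry-by-entry:
  C[0][0] = min over k of (A[0][0] + B[0][0] = 10 + 3 = 13, A[0][1] + B[1][0] = 6 + -1 = 5, A[0][2] + B[2][0] = -5 + 10 = 5) = 5 (attained at k = 1)
  C[0][1] = min over k of (A[0][0] + B[0][1] = 10 + 0 = 10, A[0][1] + B[1][1] = 6 + -1 = 5, A[0][2] + B[2][1] = -5 + 9 = 4) = 4 (attained at k = 2)
  C[0][2] = min over k of (A[0][0] + B[0][2] = 10 + 5 = 15, A[0][1] + B[1][2] = 6 + 1 = 7, A[0][2] + B[2][2] = -5 + 2 = -3) = -3 (attained at k = 2)
  C[1][0] = min over k of (A[1][0] + B[0][0] = -4 + 3 = -1, A[1][1] + B[1][0] = 1 + -1 = 0, A[1][2] + B[2][0] = 2 + 10 = 12) = -1 (attained at k = 0)
  C[1][1] = min over k of (A[1][0] + B[0][1] = -4 + 0 = -4, A[1][1] + B[1][1] = 1 + -1 = 0, A[1][2] + B[2][1] = 2 + 9 = 11) = -4 (attained at k = 0)
  C[1][2] = min over k of (A[1][0] + B[0][2] = -4 + 5 = 1, A[1][1] + B[1][2] = 1 + 1 = 2, A[1][2] + B[2][2] = 2 + 2 = 4) = 1 (attained at k = 0)
  C[2][0] = min over k of (A[2][0] + B[0][0] = 7 + 3 = 10, A[2][1] + B[1][0] = 0 + -1 = -1, A[2][2] + B[2][0] = -1 + 10 = 9) = -1 (attained at k = 1)
  C[2][1] = min over k of (A[2][0] + B[0][1] = 7 + 0 = 7, A[2][1] + B[1][1] = 0 + -1 = -1, A[2][2] + B[2][1] = -1 + 9 = 8) = -1 (attained at k = 1)
  C[2][2] = min over k of (A[2][0] + B[0][2] = 7 + 5 = 12, A[2][1] + B[1][2] = 0 + 1 = 1, A[2][2] + B[2][2] = -1 + 2 = 1) = 1 (attained at k = 1)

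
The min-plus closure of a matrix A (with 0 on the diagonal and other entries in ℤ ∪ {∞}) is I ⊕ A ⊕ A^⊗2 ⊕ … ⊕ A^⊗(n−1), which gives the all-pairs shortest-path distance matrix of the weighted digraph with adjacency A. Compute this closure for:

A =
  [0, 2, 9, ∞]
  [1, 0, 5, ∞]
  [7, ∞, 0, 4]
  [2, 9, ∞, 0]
Closure =
  [0, 2, 7, 11]
  [1, 0, 5, 9]
  [6, 8, 0, 4]
  [2, 4, 9, 0]

This is the Floyd-Warshall all-pairs shortest-path computation. For each intermediate vertex k = 0, 1, …, 3, update dist[i][j] ← min(dist[i][j], dist[i][k] + dist[k][j]). The final matrix gives, for each (i, j), the minimum total weight of any directed path from i to j (possibly empty when i = j).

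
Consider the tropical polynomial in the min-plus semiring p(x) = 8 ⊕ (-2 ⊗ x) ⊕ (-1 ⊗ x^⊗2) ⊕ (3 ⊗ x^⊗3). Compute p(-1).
p(-1) = -3

A tropical monomial a ⊗ x^⊗i evaluates to a + i · x. Evaluating each term at x = -1:
  Term 0 contributes 8 + 0 · -1 = 8
  Term 1 contributes -2 + 1 · -1 = -3
  Term 2 contributes -1 + 2 · -1 = -3
  Term 3 contributes 3 + 3 · -1 = 0
p(-1) = ⊕ of these = min[8, -3, -3, 0] = -3.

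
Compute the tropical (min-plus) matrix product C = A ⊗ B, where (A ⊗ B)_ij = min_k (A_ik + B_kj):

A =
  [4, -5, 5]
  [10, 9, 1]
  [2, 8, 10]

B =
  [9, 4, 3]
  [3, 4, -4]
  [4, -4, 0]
A ⊗ B =
  [-2, -1, -9]
  [5, -3, 1]
  [11, 6, 4]

Apply the min-plus product entry-by-entry:
  C[0][0] = min over k of (A[0][0] + B[0][0] = 4 + 9 = 13, A[0][1] + B[1][0] = -5 + 3 = -2, A[0][2] + B[2][0] = 5 + 4 = 9) = -2 (attained at k = 1)
  C[0][1] = min over k of (A[0][0] + B[0][1] = 4 + 4 = 8, A[0][1] + B[1][1] = -5 + 4 = -1, A[0][2] + B[2][1] = 5 + -4 = 1) = -1 (attained at k = 1)
  C[0][2] = min over k of (A[0][0] + B[0][2] = 4 + 3 = 7, A[0][1] + B[1][2] = -5 + -4 = -9, A[0][2] + B[2][2] = 5 + 0 = 5) = -9 (attained at k = 1)
  C[1][0] = min over k of (A[1][0] + B[0][0] = 10 + 9 = 19, A[1][1] + B[1][0] = 9 + 3 = 12, A[1][2] + B[2][0] = 1 + 4 = 5) = 5 (attained at k = 2)
  C[1][1] = min over k of (A[1][0] + B[0][1] = 10 + 4 = 14, A[1][1] + B[1][1] = 9 + 4 = 13, A[1][2] + B[2][1] = 1 + -4 = -3) = -3 (attained at k = 2)
  C[1][2] = min over k of (A[1][0] + B[0][2] = 10 + 3 = 13, A[1][1] + B[1][2] = 9 + -4 = 5, A[1][2] + B[2][2] = 1 + 0 = 1) = 1 (attained at k = 2)
  C[2][0] = min over k of (A[2][0] + B[0][0] = 2 + 9 = 11, A[2][1] + B[1][0] = 8 + 3 = 11, A[2][2] + B[2][0] = 10 + 4 = 14) = 11 (attained at k = 0)
  C[2][1] = min over k of (A[2][0] + B[0][1] = 2 + 4 = 6, A[2][1] + B[1][1] = 8 + 4 = 12, A[2][2] + B[2][1] = 10 + -4 = 6) = 6 (attained at k = 0)
  C[2][2] = min over k of (A[2][0] + B[0][2] = 2 + 3 = 5, A[2][1] + B[1][2] = 8 + -4 = 4, A[2][2] + B[2][2] = 10 + 0 = 10) = 4 (attained at k = 1)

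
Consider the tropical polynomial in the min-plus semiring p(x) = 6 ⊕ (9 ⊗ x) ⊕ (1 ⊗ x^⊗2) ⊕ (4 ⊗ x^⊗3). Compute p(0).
p(0) = 1

A tropical monomial a ⊗ x^⊗i evaluates to a + i · x. Evaluating each term at x = 0:
  Term 0 contributes 6 + 0 · 0 = 6
  Term 1 contributes 9 + 1 · 0 = 9
  Term 2 contributes 1 + 2 · 0 = 1
  Term 3 contributes 4 + 3 · 0 = 4
p(0) = ⊕ of these = min[6, 9, 1, 4] = 1.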